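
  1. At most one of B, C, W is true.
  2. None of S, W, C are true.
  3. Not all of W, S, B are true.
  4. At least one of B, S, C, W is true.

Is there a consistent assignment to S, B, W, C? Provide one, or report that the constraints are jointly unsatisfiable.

S=F; B=T; W=F; C=F

  (1) {B, C, W}: 1 true — at most one ✓
  (2) {S, W, C}: 0 true — none ✓
  (3) {W, S, B}: 1/3 true — not all ✓
  (4) {B, S, C, W}: 1 true — at least one ✓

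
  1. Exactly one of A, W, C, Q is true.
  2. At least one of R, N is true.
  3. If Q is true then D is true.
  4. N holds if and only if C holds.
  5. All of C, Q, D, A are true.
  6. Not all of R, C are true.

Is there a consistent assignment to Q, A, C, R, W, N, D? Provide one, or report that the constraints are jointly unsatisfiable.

Case Q = True:
  (1) with Q=T forces A = False.
  Constraint (5) is violated (A=F) — contradiction.
Case Q = False:
  Constraint (5) is violated (Q=F) — contradiction.
Both cases fail — unsatisfiable.

UNSATISFIABLE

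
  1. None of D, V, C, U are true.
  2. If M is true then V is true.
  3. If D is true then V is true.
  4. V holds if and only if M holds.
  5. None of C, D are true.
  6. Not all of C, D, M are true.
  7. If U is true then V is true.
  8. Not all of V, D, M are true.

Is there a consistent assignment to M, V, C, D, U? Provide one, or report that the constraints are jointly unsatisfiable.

M = False; V = False; C = False; D = False; U = False

  (1) {D, V, C, U}: 0 true — none ✓
  (2) M=F ⇒ V: vacuous ✓
  (3) D=F ⇒ V: vacuous ✓
  (4) V=F, M=F — same ✓
  (5) {C, D}: 0 true — none ✓
  (6) {C, D, M}: 0/3 true — not all ✓
  (7) U=F ⇒ V: vacuous ✓
  (8) {V, D, M}: 0/3 true — not all ✓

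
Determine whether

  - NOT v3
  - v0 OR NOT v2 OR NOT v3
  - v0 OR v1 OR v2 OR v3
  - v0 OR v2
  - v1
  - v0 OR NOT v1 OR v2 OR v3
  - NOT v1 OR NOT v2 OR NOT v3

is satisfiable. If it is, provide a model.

v0: True, v1: True, v2: True, v3: False

Unit clause (NOT v3) forces v3 = False.
Unit clause (v1) forces v1 = True.
Set v0 = True.
Set v2 = True.
Check each clause:
  (NOT v3): NOT v3 holds.
  (v0 OR NOT v2 OR NOT v3): v0 holds.
  (v0 OR v1 OR v2 OR v3): v0 holds.
  (v0 OR v2): v0 holds.
  (v1): v1 holds.
  (v0 OR NOT v1 OR v2 OR v3): v0 holds.
  (NOT v1 OR NOT v2 OR NOT v3): NOT v3 holds.
All clauses satisfied.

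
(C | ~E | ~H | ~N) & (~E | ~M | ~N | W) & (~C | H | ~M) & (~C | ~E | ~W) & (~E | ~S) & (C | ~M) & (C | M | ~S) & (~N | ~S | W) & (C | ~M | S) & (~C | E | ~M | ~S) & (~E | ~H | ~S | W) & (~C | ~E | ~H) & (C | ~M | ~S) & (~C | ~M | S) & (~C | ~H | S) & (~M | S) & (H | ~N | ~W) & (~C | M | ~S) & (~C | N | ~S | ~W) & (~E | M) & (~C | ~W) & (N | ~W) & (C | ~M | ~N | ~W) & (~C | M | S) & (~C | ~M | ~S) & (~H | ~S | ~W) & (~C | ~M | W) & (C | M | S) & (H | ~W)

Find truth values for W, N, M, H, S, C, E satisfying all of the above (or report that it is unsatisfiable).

Case C = True:
  (~C | ~W) forces W = False.
  (~C | ~M | W) forces M = False.
  (~C | M | ~S) forces S = False.
  Clause (~C | M | S) is falsified — contradiction.
Case C = False:
  (C | ~M) forces M = False.
  (C | M | ~S) forces S = False.
  Clause (C | M | S) is falsified — contradiction.
Both cases fail, so the formula is unsatisfiable.

Unsatisfiable — no assignment works.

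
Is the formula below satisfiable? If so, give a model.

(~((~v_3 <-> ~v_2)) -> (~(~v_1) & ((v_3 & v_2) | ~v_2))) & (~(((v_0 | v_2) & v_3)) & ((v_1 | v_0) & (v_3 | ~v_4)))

v_0=T, v_1=F, v_2=F, v_3=F, v_4=F

  ~((~v_3 <-> ~v_2)) -> (~(~v_1) & ((v_3 & v_2) | ~v_2)) = True
    ~((~v_3 <-> ~v_2)) = False
      ~v_3 <-> ~v_2 = True
        ~v_3 = True
        ~v_2 = True
    ~(~v_1) & ((v_3 & v_2) | ~v_2) = False
      ~(~v_1) = False
        ~v_1 = True
      (v_3 & v_2) | ~v_2 = True
        v_3 & v_2 = False
        ~v_2 = True
  ~(((v_0 | v_2) & v_3)) & ((v_1 | v_0) & (v_3 | ~v_4)) = True
    ~(((v_0 | v_2) & v_3)) = True
      (v_0 | v_2) & v_3 = False
        v_0 | v_2 = True
    (v_1 | v_0) & (v_3 | ~v_4) = True
      v_1 | v_0 = True
      v_3 | ~v_4 = True
        ~v_4 = True
Both conjuncts True, so the formula holds.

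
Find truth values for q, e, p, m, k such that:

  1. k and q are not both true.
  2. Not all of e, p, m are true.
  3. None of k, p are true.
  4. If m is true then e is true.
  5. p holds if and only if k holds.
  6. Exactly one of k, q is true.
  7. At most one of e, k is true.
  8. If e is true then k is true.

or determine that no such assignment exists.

q: True, e: False, p: False, m: False, k: False

  (1) k=F, q=T — not both ✓
  (2) {e, p, m}: 0/3 true — not all ✓
  (3) {k, p}: 0 true — none ✓
  (4) m=F ⇒ e: vacuous ✓
  (5) p=F, k=F — same ✓
  (6) {k, q}: 1 true — exactly one ✓
  (7) {e, k}: 0 true — at most one ✓
  (8) e=F ⇒ k: vacuous ✓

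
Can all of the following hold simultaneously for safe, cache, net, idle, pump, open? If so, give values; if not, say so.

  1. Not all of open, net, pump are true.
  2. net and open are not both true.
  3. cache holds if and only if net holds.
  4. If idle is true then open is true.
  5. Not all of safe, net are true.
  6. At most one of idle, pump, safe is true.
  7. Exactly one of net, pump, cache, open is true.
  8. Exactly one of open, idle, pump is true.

safe=T, cache=F, net=F, idle=F, pump=F, open=T

  (1) {open, net, pump}: 1/3 true — not all ✓
  (2) net=F, open=T — not both ✓
  (3) cache=F, net=F — same ✓
  (4) idle=F ⇒ open: vacuous ✓
  (5) {safe, net}: 1/2 true — not all ✓
  (6) {idle, pump, safe}: 1 true — at most one ✓
  (7) {net, pump, cache, open}: 1 true — exactly one ✓
  (8) {open, idle, pump}: 1 true — exactly one ✓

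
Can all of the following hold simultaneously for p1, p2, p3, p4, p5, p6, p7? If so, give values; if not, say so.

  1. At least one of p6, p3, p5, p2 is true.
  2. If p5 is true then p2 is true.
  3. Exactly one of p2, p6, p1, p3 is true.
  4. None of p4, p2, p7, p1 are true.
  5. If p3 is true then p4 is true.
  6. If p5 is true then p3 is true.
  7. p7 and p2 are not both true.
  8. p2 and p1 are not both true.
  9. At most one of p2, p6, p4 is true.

p1 = False, p2 = False, p3 = False, p4 = False, p5 = False, p6 = True, p7 = False

  (1) {p6, p3, p5, p2}: 1 true — at least one ✓
  (2) p5=F ⇒ p2: vacuous ✓
  (3) {p2, p6, p1, p3}: 1 true — exactly one ✓
  (4) {p4, p2, p7, p1}: 0 true — none ✓
  (5) p3=F ⇒ p4: vacuous ✓
  (6) p5=F ⇒ p3: vacuous ✓
  (7) p7=F, p2=F — not both ✓
  (8) p2=F, p1=F — not both ✓
  (9) {p2, p6, p4}: 1 true — at most one ✓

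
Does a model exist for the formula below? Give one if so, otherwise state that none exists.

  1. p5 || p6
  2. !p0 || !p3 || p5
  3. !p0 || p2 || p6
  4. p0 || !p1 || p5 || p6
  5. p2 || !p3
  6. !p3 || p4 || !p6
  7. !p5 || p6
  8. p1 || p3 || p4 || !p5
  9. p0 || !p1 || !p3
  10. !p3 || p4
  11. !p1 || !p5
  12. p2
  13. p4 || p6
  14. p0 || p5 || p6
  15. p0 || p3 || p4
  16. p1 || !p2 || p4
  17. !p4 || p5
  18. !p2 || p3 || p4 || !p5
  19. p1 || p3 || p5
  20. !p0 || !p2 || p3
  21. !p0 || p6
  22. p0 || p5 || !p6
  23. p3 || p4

p0 = True, p1 = False, p2 = True, p3 = True, p4 = True, p5 = True, p6 = True

Unit clause (p2) forces p2 = True.
Set p0 = True.
  then (!p0 || !p2 || p3) forces p3 = True.
  then (!p0 || p6) forces p6 = True.
  then (!p0 || !p3 || p5) forces p5 = True.
  then (!p3 || p4 || !p6) forces p4 = True.
  then (!p1 || !p5) forces p1 = False.
All clauses satisfied.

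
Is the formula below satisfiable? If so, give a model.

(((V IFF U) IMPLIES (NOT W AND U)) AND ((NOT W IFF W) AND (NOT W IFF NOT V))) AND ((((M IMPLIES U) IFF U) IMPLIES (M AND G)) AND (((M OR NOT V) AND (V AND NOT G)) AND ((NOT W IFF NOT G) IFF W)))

Unsatisfiable

The conjunct NOT W IFF W is unsatisfiable on its own:
  W=F: evaluates to False.
  W=T: evaluates to False.
So the whole conjunction is unsatisfiable.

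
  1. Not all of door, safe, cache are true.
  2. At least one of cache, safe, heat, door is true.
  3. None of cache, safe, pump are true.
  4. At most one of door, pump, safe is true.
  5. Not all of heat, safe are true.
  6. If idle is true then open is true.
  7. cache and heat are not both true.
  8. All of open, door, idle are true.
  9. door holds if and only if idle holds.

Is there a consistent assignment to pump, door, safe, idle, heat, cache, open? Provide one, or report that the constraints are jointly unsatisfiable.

pump=F, door=T, safe=F, idle=T, heat=F, cache=F, open=T

  (1) {door, safe, cache}: 1/3 true — not all ✓
  (2) {cache, safe, heat, door}: 1 true — at least one ✓
  (3) {cache, safe, pump}: 0 true — none ✓
  (4) {door, pump, safe}: 1 true — at most one ✓
  (5) {heat, safe}: 0/2 true — not all ✓
  (6) idle=T ⇒ open: T ✓
  (7) cache=F, heat=F — not both ✓
  (8) {open, door, idle}: all 3 true ✓
  (9) door=T, idle=T — same ✓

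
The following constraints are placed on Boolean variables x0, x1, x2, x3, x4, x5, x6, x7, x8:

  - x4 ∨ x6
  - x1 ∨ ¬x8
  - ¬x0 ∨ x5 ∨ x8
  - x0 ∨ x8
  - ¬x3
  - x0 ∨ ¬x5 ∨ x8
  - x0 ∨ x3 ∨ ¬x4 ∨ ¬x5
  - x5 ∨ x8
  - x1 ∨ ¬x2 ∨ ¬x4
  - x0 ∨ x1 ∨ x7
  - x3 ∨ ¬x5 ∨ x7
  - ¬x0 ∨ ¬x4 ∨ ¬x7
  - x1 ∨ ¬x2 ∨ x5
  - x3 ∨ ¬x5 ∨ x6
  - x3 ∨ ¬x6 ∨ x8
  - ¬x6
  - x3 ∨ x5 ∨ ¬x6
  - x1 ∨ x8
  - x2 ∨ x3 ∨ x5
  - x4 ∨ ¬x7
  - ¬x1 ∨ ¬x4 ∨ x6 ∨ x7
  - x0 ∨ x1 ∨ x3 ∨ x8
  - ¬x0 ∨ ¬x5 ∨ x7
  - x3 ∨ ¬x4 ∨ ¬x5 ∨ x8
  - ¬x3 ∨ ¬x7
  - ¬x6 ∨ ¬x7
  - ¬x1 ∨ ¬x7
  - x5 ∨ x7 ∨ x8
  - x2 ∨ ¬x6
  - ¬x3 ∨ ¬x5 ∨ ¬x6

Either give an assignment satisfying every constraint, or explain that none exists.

No satisfying assignment exists.

Case x3 = True:
  Clause (¬x3) is falsified — contradiction.
Case x3 = False:
  (¬x6) forces x6 = False.
  (x4 ∨ x6) forces x4 = True.
  (x3 ∨ ¬x5 ∨ x6) forces x5 = False.
  (x5 ∨ x8) forces x8 = True.
  (x1 ∨ ¬x8) forces x1 = True.
  (x2 ∨ x3 ∨ x5) forces x2 = True.
  (¬x1 ∨ ¬x4 ∨ x6 ∨ x7) forces x7 = True.
  Clause (¬x1 ∨ ¬x7) is falsified — contradiction.
Both cases fail, so the formula is unsatisfiable.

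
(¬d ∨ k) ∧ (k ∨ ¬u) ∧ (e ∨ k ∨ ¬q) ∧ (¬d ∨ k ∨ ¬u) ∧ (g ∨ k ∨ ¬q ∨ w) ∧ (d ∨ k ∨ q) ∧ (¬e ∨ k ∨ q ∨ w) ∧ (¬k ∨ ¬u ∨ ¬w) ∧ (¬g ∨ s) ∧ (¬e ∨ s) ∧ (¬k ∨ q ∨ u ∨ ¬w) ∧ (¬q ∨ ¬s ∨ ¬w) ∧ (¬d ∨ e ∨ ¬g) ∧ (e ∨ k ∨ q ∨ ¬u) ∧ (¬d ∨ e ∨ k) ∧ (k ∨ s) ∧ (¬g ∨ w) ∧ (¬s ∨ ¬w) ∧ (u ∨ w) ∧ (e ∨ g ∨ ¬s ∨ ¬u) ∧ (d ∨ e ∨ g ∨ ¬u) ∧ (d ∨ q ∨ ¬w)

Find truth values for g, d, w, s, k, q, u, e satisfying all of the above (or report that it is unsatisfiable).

g: False, d: True, w: False, s: False, k: True, q: True, u: True, e: False

Try g = True:
  (¬g ∨ s) forces s = True.
  (¬g ∨ w) forces w = True.
  clause (¬s ∨ ¬w) is falsified — backtrack.
So g = False.
Set d = True.
  then (¬d ∨ k) forces k = True.
Set w = False.
  then (u ∨ w) forces u = True.
Set s = False.
  then (¬e ∨ s) forces e = False.
Set q = True.
All clauses satisfied.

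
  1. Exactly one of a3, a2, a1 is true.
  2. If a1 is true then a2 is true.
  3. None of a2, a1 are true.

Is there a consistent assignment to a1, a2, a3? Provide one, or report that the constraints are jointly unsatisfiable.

a1=F; a2=F; a3=T

  (1) {a3, a2, a1}: 1 true — exactly one ✓
  (2) a1=F ⇒ a2: vacuous ✓
  (3) {a2, a1}: 0 true — none ✓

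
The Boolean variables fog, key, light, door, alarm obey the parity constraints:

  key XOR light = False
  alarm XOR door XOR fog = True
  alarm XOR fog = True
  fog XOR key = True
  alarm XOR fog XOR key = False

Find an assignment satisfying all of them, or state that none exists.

fog=F; key=T; light=T; door=F; alarm=T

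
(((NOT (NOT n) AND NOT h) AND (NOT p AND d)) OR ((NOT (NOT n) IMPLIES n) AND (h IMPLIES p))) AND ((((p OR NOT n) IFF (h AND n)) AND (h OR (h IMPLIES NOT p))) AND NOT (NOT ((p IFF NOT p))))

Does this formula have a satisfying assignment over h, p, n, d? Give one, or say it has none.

The formula is unsatisfiable.

The conjunct NOT (NOT ((p IFF NOT p))) is unsatisfiable on its own:
  p=F: evaluates to False.
  p=T: evaluates to False.
So the whole conjunction is unsatisfiable.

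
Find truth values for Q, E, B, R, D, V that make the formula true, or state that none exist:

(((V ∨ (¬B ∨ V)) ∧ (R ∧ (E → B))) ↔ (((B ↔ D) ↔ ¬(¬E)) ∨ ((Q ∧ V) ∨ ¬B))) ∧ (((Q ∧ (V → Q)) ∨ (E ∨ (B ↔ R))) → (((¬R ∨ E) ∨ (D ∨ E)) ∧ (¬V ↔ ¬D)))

Q=F; E=F; B=F; R=T; D=F; V=T

  ((V ∨ (¬B ∨ V)) ∧ (R ∧ (E → B))) ↔ (((B ↔ D) ↔ ¬(¬E)) ∨ ((Q ∧ V) ∨ ¬B)) = True
    (V ∨ (¬B ∨ V)) ∧ (R ∧ (E → B)) = True
      V ∨ (¬B ∨ V) = True
        ¬B ∨ V = True
          ¬B = True
      R ∧ (E → B) = True
        E → B = True
    ((B ↔ D) ↔ ¬(¬E)) ∨ ((Q ∧ V) ∨ ¬B) = True
      (B ↔ D) ↔ ¬(¬E) = False
        B ↔ D = True
        ¬(¬E) = False
          ¬E = True
      (Q ∧ V) ∨ ¬B = True
        Q ∧ V = False
        ¬B = True
  ((Q ∧ (V → Q)) ∨ (E ∨ (B ↔ R))) → (((¬R ∨ E) ∨ (D ∨ E)) ∧ (¬V ↔ ¬D)) = True
    (Q ∧ (V → Q)) ∨ (E ∨ (B ↔ R)) = False
      Q ∧ (V → Q) = False
        V → Q = False
      E ∨ (B ↔ R) = False
        B ↔ R = False
    ((¬R ∨ E) ∨ (D ∨ E)) ∧ (¬V ↔ ¬D) = False
      (¬R ∨ E) ∨ (D ∨ E) = False
        ¬R ∨ E = False
          ¬R = False
        D ∨ E = False
      ¬V ↔ ¬D = False
        ¬V = False
        ¬D = True
Both conjuncts True, so the formula holds.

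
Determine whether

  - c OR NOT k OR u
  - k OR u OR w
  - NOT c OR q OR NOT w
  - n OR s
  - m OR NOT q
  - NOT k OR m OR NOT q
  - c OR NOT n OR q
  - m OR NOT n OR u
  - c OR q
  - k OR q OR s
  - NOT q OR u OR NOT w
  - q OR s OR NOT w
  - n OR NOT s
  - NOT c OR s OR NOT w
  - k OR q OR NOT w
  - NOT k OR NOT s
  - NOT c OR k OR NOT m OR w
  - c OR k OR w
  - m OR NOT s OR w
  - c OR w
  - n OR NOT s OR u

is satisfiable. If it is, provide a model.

q = True; w = False; k = True; m = True; n = True; c = True; s = False; u = True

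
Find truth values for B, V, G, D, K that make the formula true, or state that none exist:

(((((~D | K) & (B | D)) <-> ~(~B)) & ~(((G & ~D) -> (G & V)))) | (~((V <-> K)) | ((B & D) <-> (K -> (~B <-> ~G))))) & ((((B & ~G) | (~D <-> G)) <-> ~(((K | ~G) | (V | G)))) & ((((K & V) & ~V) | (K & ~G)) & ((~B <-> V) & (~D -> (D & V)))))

Case D = True: the formula simplifies to (~((V <-> K)) | (B <-> (K -> (~B <-> ~G)))) & ((((B & ~G) | ~G) <-> ~(((K | ~G) | (V | G)))) & ((((K & V) & ~V) | (K & ~G)) & (~B <-> V))).
  G = True: simplifies to (~((V <-> K)) | (B <-> (K -> B))) & (((K & V) & ~V) & (~B <-> V)).
    V = True: the conjunct ~V is False.
    V = False: the conjunct V is False.
  G = False: the conjunct ((B & ~G) | ~G) <-> ~(((K | ~G) | (V | G))) becomes (B | True) <-> ~True = False.
Case D = False: the conjunct ~D -> (D & V) becomes ~False -> (False & V) = False.
Both cases fail — unsatisfiable.

UNSATISFIABLE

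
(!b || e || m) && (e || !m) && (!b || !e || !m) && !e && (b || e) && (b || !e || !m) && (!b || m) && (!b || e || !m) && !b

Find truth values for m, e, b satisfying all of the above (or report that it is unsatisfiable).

The formula is unsatisfiable.

Case b = True:
  Clause (!b) is falsified — contradiction.
Case b = False:
  (!e) forces e = False.
  Clause (b || e) is falsified — contradiction.
Both cases fail, so the formula is unsatisfiable.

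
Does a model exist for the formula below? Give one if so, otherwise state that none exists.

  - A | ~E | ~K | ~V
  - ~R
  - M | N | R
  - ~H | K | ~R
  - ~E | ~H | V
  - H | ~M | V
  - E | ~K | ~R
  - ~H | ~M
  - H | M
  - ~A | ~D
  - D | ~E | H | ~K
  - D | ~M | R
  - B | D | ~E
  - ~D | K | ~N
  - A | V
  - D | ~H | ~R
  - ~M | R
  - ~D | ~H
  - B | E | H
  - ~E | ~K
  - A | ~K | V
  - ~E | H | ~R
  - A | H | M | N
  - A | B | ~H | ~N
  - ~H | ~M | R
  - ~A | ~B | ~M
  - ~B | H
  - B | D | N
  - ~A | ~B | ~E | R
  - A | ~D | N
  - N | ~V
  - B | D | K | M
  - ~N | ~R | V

N: True, A: False, B: True, M: False, R: False, H: True, K: False, E: True, V: True, D: False

Unit clause (~R) forces R = False.
In (~M | R) only ~M is left, so M = False.
In (M | N | R) only N is left, so N = True.
In (H | M) only H is left, so H = True.
In (~D | ~H) only ~D is left, so D = False.
Set A = False.
  then (A | V) forces V = True.
  then (A | B | ~H | ~N) forces B = True.
Set K = False.
Set E = True.
All clauses satisfied.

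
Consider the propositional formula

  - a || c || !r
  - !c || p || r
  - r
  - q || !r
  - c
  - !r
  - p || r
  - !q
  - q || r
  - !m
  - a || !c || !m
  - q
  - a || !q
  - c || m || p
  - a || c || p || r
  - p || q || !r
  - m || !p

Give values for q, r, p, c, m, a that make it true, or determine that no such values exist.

Case q = True:
  Clause (!q) is falsified — contradiction.
Case q = False:
  Clause (q) is falsified — contradiction.
Both cases fail, so the formula is unsatisfiable.

Unsatisfiable — no assignment works.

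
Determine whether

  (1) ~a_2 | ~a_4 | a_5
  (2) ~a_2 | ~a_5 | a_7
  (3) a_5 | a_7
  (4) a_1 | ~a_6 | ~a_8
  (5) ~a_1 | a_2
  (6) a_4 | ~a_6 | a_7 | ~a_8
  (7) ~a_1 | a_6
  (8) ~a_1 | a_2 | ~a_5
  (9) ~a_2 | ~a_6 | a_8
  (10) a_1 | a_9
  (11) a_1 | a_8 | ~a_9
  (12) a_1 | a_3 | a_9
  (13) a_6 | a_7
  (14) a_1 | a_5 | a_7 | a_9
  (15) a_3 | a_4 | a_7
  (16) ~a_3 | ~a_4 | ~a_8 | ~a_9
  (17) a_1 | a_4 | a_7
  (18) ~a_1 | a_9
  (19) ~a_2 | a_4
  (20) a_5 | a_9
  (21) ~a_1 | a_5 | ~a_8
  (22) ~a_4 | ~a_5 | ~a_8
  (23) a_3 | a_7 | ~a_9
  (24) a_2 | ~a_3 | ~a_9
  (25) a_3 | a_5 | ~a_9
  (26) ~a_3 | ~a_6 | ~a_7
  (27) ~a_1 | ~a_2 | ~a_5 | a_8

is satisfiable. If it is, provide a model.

a_1=F, a_2=F, a_3=F, a_4=F, a_5=T, a_6=F, a_7=T, a_8=T, a_9=T

Set a_1 = False.
  then (a_1 | a_9) forces a_9 = True.
  then (a_1 | a_8 | ~a_9) forces a_8 = True.
  then (a_1 | ~a_6 | ~a_8) forces a_6 = False.
  then (a_6 | a_7) forces a_7 = True.
Try a_2 = True:
  (~a_2 | a_4) forces a_4 = True.
  (~a_2 | ~a_4 | a_5) forces a_5 = True.
  clause (~a_4 | ~a_5 | ~a_8) is falsified — backtrack.
So a_2 = False.
  then (a_2 | ~a_3 | ~a_9) forces a_3 = False.
  then (a_3 | a_5 | ~a_9) forces a_5 = True.
  then (~a_4 | ~a_5 | ~a_8) forces a_4 = False.
All clauses satisfied.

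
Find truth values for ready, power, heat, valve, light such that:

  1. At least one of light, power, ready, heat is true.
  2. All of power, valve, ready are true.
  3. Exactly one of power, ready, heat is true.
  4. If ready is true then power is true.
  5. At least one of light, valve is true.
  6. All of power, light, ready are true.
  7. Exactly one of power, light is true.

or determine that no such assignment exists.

No satisfying assignment exists.

Case ready = True:
  (2) forces power = True.
  Constraint (3) is violated (power=T, ready=T) — contradiction.
Case ready = False:
  Constraint (2) is violated (ready=F) — contradiction.
Both cases fail — unsatisfiable.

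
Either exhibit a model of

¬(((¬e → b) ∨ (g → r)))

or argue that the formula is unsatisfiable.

b = False, g = True, e = False, r = False

  ¬(((¬e → b) ∨ (g → r))) = True
    (¬e → b) ∨ (g → r) = False
      ¬e → b = False
        ¬e = True
      g → r = False
The formula evaluates to True.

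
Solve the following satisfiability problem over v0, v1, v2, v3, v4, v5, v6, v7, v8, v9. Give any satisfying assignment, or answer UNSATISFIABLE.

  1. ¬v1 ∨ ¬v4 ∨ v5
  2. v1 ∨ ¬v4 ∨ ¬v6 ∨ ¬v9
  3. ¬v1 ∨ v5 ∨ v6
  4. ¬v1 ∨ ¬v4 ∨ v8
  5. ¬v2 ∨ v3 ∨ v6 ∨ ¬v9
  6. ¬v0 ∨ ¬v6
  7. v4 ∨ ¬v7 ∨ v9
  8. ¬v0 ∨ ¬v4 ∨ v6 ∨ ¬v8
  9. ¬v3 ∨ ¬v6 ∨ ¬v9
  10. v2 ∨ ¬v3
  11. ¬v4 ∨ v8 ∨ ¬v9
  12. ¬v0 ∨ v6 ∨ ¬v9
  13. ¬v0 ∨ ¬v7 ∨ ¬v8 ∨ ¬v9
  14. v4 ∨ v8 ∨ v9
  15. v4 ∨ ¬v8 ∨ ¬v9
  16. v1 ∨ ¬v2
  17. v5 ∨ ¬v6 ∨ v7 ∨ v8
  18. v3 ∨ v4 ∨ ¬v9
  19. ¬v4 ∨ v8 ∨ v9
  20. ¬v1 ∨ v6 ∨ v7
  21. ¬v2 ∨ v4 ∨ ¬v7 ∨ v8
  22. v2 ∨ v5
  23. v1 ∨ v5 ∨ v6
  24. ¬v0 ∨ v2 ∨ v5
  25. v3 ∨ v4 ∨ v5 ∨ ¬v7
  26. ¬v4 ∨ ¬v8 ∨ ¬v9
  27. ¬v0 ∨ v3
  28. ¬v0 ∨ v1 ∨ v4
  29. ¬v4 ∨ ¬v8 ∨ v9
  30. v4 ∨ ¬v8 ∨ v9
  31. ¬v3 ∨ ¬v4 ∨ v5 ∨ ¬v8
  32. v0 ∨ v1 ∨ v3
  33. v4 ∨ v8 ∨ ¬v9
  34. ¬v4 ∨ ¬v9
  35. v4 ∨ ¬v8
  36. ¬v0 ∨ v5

No satisfying assignment exists.

Case v4 = True:
  (¬v4 ∨ ¬v9) forces v9 = False.
  (¬v4 ∨ v8 ∨ v9) forces v8 = True.
  Clause (¬v4 ∨ ¬v8 ∨ v9) is falsified — contradiction.
Case v4 = False:
  (v4 ∨ ¬v8) forces v8 = False.
  (v4 ∨ v8 ∨ v9) forces v9 = True.
  Clause (v4 ∨ v8 ∨ ¬v9) is falsified — contradiction.
Both cases fail, so the formula is unsatisfiable.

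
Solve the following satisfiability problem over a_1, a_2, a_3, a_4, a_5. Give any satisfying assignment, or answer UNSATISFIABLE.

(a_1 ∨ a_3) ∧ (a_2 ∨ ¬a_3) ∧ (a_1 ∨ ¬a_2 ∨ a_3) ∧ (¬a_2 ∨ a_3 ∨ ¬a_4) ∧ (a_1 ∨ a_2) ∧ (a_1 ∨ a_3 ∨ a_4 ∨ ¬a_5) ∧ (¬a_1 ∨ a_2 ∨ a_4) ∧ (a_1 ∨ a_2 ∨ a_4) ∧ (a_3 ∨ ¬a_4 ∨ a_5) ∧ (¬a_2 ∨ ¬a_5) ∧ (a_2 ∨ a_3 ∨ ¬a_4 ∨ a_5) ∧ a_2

a_1=T, a_2=T, a_3=F, a_4=F, a_5=F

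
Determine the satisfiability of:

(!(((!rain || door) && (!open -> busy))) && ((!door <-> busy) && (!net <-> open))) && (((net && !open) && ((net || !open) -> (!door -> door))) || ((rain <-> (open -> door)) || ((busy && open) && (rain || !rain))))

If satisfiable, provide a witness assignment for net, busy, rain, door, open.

net = True; busy = False; rain = False; door = True; open = False

  !(((!rain || door) && (!open -> busy))) && ((!door <-> busy) && (!net <-> open)) = True
    !(((!rain || door) && (!open -> busy))) = True
      (!rain || door) && (!open -> busy) = False
        !rain || door = True
          !rain = True
        !open -> busy = False
          !open = True
    (!door <-> busy) && (!net <-> open) = True
      !door <-> busy = True
        !door = False
      !net <-> open = True
        !net = False
  ((net && !open) && ((net || !open) -> (!door -> door))) || ((rain <-> (open -> door)) || ((busy && open) && (rain || !rain))) = True
    (net && !open) && ((net || !open) -> (!door -> door)) = True
      net && !open = True
        !open = True
      (net || !open) -> (!door -> door) = True
        net || !open = True
          !open = True
        !door -> door = True
          !door = False
    (rain <-> (open -> door)) || ((busy && open) && (rain || !rain)) = False
      rain <-> (open -> door) = False
        open -> door = True
      (busy && open) && (rain || !rain) = False
        busy && open = False
        rain || !rain = True
          !rain = True
Both conjuncts True, so the formula holds.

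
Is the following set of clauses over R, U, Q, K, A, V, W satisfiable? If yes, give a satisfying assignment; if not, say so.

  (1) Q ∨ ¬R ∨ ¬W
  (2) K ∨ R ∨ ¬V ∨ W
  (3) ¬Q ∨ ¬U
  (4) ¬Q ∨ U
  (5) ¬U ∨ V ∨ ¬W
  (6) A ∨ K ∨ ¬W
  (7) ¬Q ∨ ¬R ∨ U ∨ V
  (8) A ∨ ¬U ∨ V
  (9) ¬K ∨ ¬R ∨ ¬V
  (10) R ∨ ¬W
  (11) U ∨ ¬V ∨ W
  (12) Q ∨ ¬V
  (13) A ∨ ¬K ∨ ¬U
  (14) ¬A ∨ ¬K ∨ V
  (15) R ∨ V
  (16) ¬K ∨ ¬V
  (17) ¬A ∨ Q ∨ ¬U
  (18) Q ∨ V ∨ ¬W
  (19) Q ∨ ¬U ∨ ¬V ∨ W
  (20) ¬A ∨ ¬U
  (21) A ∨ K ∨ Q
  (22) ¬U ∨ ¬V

R=T, U=F, Q=F, K=T, A=F, V=F, W=F

Try R = False:
  (R ∨ ¬W) forces W = False.
  (R ∨ V) forces V = True.
  (K ∨ R ∨ ¬V ∨ W) forces K = True.
  clause (¬K ∨ ¬V) is falsified — backtrack.
So R = True.
Set U = False.
  then (¬Q ∨ U) forces Q = False.
  then (Q ∨ ¬V) forces V = False.
  then (Q ∨ V ∨ ¬W) forces W = False.
Set K = True.
  then (¬A ∨ ¬K ∨ V) forces A = False.
All clauses satisfied.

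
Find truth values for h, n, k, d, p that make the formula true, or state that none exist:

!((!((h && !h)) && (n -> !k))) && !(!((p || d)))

h: True, n: True, k: True, d: False, p: True

  !((!((h && !h)) && (n -> !k))) = True
    !((h && !h)) && (n -> !k) = False
      !((h && !h)) = True
        h && !h = False
          !h = False
      n -> !k = False
        !k = False
  !(!((p || d))) = True
    !((p || d)) = False
      p || d = True
Both conjuncts True, so the formula holds.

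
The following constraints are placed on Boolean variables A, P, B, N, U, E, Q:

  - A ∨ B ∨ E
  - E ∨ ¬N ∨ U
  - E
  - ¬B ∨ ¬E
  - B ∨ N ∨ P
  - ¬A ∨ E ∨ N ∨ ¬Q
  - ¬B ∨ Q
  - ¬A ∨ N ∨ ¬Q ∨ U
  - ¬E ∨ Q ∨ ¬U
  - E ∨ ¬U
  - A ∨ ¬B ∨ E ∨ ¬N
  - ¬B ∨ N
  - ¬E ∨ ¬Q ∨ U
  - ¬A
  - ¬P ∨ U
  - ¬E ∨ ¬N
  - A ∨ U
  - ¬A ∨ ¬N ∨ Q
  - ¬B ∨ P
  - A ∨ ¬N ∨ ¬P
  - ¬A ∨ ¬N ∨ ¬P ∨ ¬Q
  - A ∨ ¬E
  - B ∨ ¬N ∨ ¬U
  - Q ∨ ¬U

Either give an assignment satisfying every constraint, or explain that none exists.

UNSATISFIABLE

Case A = True:
  Clause (¬A) is falsified — contradiction.
Case A = False:
  (E) forces E = True.
  Clause (A ∨ ¬E) is falsified — contradiction.
Both cases fail, so the formula is unsatisfiable.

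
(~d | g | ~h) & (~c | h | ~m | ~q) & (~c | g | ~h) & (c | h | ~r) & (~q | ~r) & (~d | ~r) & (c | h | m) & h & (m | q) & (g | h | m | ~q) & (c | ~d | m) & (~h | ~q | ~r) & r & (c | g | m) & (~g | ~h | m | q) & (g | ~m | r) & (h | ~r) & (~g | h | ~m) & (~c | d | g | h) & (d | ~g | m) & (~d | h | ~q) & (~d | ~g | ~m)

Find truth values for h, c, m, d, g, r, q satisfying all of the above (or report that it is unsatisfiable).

Unit clause (h) forces h = True.
Unit clause (r) forces r = True.
In (~q | ~r) only ~q is left, so q = False.
In (~d | ~r) only ~d is left, so d = False.
In (m | q) only m is left, so m = True.
Set c = False.
Set g = True.
All clauses satisfied.

h: True, c: False, m: True, d: False, g: True, r: True, q: False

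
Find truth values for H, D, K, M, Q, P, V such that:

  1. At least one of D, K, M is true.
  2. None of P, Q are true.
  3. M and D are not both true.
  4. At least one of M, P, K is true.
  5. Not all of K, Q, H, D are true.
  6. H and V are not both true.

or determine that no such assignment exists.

H = False, D = False, K = True, M = True, Q = False, P = False, V = True

  (1) {D, K, M}: 2 true — at least one ✓
  (2) {P, Q}: 0 true — none ✓
  (3) M=T, D=F — not both ✓
  (4) {M, P, K}: 2 true — at least one ✓
  (5) {K, Q, H, D}: 1/4 true — not all ✓
  (6) H=F, V=T — not both ✓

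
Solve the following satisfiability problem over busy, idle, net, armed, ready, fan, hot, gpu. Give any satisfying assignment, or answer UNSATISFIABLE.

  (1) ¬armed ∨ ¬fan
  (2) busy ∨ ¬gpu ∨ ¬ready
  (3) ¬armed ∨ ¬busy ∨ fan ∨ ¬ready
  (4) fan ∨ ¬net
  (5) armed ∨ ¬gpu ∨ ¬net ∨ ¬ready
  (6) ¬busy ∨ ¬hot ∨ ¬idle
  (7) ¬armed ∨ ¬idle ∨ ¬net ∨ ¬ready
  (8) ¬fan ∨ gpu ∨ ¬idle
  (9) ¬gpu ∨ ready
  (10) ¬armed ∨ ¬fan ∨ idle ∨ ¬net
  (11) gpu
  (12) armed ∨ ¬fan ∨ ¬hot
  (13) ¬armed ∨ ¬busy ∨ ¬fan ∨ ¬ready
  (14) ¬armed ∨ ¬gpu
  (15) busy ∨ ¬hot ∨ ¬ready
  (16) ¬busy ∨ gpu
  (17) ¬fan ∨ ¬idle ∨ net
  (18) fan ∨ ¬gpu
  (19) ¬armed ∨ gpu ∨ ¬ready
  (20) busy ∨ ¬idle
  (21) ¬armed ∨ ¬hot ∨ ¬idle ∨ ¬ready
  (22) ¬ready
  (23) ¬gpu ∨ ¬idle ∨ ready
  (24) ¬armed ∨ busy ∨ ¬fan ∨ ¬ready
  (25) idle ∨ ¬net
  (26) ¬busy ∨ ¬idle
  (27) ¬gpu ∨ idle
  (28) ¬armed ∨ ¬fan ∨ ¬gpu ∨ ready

Case ready = True:
  Clause (¬ready) is falsified — contradiction.
Case ready = False:
  (¬gpu ∨ ready) forces gpu = False.
  Clause (gpu) is falsified — contradiction.
Both cases fail, so the formula is unsatisfiable.

Unsatisfiable — no assignment works.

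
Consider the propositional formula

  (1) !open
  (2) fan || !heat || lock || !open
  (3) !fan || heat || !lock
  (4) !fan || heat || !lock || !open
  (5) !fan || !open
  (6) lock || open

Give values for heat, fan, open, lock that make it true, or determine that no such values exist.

heat = True, fan = True, open = False, lock = True

Unit clause (!open) forces open = False.
In (lock || open) only lock is left, so lock = True.
Set heat = True.
Set fan = True.
All clauses satisfied.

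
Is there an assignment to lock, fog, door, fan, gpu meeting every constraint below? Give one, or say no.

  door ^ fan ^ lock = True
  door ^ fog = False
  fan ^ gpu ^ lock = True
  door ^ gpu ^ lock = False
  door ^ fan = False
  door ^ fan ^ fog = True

Adding constraints 3, 4, 5 mod 2: every variable appears an even number of times on the left, so the left side is 0.
But the right sides sum to 1 (mod 2). 0 ≠ 1 — the system is inconsistent.

Unsatisfiable — no assignment works.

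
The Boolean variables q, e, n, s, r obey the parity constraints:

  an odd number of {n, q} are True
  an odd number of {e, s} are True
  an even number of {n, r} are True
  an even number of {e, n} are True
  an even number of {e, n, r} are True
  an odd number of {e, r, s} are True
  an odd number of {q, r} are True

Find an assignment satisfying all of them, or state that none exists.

q=T, e=F, n=F, s=T, r=F

{n, q}: 1 true → odd ✓
{e, s}: 1 true → odd ✓
{n, r}: 0 true → even ✓
{e, n}: 0 true → even ✓
{e, n, r}: 0 true → even ✓
{e, r, s}: 1 true → odd ✓
{q, r}: 1 true → odd ✓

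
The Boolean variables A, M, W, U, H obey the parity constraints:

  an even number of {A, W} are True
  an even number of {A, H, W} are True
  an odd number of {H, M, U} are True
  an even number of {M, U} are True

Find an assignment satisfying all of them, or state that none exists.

Adding constraints 1, 2, 3, 4 mod 2: every variable appears an even number of times on the left, so the left side is 0.
But the right sides sum to 1 (mod 2). 0 ≠ 1 — the system is inconsistent.

No satisfying assignment exists.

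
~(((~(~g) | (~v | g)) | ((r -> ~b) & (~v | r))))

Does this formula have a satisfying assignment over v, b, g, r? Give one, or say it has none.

v=T, b=F, g=F, r=F

  ~(((~(~g) | (~v | g)) | ((r -> ~b) & (~v | r)))) = True
    (~(~g) | (~v | g)) | ((r -> ~b) & (~v | r)) = False
      ~(~g) | (~v | g) = False
        ~(~g) = False
          ~g = True
        ~v | g = False
          ~v = False
      (r -> ~b) & (~v | r) = False
        r -> ~b = True
          ~b = True
        ~v | r = False
          ~v = False
The formula evaluates to True.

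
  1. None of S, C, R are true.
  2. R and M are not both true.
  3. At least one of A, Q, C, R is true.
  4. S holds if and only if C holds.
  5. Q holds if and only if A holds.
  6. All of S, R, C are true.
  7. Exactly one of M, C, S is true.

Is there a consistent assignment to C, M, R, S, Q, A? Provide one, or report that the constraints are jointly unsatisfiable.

Case C = True:
  Constraint (1) is violated (C=T) — contradiction.
Case C = False:
  Constraint (6) is violated (C=F) — contradiction.
Both cases fail — unsatisfiable.

The formula is unsatisfiable.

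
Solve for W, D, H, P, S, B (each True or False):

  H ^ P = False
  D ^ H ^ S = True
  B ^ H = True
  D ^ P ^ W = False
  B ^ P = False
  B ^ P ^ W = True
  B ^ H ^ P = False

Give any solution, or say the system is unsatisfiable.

UNSATISFIABLE

Adding constraints 1, 3, 5 mod 2: every variable appears an even number of times on the left, so the left side is 0.
But the right sides sum to 1 (mod 2). 0 ≠ 1 — the system is inconsistent.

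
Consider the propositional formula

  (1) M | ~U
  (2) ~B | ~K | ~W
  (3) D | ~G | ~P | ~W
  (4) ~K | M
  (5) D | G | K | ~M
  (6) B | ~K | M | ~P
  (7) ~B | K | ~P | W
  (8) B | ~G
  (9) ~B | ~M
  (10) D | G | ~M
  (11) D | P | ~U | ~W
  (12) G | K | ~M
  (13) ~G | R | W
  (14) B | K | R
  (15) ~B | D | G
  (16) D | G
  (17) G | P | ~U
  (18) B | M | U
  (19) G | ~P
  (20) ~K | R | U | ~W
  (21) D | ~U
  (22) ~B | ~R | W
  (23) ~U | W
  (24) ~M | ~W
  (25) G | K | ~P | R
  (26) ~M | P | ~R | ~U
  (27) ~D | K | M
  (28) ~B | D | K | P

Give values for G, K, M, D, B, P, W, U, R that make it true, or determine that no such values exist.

G=F, K=T, M=T, D=T, B=F, P=F, W=F, U=F, R=F

Set G = False.
  then (D | G) forces D = True.
  then (G | ~P) forces P = False.
  then (G | P | ~U) forces U = False.
Try K = False:
  (G | K | ~M) forces M = False.
  clause (~D | K | M) is falsified — backtrack.
So K = True.
  then (~K | M) forces M = True.
  then (~B | ~M) forces B = False.
  then (~M | ~W) forces W = False.
Set R = False.
All clauses satisfied.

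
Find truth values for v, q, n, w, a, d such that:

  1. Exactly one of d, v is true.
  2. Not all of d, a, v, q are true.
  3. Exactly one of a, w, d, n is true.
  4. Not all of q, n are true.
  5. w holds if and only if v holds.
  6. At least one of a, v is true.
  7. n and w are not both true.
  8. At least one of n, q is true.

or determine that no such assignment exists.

v: True, q: True, n: False, w: True, a: False, d: False

  (1) {d, v}: 1 true — exactly one ✓
  (2) {d, a, v, q}: 2/4 true — not all ✓
  (3) {a, w, d, n}: 1 true — exactly one ✓
  (4) {q, n}: 1/2 true — not all ✓
  (5) w=T, v=T — same ✓
  (6) {a, v}: 1 true — at least one ✓
  (7) n=F, w=T — not both ✓
  (8) {n, q}: 1 true — at least one ✓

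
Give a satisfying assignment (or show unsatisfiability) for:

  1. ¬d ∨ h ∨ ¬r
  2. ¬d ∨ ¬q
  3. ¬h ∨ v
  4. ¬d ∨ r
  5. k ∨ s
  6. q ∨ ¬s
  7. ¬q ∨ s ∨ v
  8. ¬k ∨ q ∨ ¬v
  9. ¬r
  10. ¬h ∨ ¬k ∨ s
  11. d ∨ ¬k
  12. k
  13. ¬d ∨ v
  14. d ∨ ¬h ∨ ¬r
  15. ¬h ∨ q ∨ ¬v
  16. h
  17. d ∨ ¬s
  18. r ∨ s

UNSATISFIABLE

Case r = True:
  Clause (¬r) is falsified — contradiction.
Case r = False:
  (¬d ∨ r) forces d = False.
  (d ∨ ¬k) forces k = False.
  Clause (k) is falsified — contradiction.
Both cases fail, so the formula is unsatisfiable.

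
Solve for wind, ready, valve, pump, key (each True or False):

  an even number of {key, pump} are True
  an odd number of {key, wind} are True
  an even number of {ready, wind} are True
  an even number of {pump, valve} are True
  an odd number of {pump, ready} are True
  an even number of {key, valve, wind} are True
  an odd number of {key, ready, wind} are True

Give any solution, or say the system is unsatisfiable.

wind: False; ready: False; valve: True; pump: True; key: True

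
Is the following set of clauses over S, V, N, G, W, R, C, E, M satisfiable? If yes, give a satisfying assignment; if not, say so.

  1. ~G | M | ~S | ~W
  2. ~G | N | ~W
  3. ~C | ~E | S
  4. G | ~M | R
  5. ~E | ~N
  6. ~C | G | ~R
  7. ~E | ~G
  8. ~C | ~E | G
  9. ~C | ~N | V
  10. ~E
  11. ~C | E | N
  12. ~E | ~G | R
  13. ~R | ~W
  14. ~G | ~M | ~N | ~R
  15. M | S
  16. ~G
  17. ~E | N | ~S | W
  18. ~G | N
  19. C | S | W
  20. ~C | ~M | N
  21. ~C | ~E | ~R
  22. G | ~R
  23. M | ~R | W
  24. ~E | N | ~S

S = True, V = True, N = False, G = False, W = False, R = False, C = False, E = False, M = False

Unit clause (~E) forces E = False.
Unit clause (~G) forces G = False.
In (G | ~R) only ~R is left, so R = False.
In (G | ~M | R) only ~M is left, so M = False.
In (M | S) only S is left, so S = True.
Set V = True.
Set N = False.
  then (~C | E | N) forces C = False.
Set W = False.
All clauses satisfied.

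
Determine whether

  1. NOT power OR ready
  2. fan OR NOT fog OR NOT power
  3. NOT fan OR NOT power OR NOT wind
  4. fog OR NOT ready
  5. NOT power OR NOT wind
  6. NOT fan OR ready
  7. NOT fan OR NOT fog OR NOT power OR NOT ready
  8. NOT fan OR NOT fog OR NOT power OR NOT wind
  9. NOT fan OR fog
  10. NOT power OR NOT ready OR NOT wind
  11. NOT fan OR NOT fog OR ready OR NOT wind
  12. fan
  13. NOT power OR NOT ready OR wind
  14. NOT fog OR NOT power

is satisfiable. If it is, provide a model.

power = False, wind = True, ready = True, fog = True, fan = True

Unit clause (fan) forces fan = True.
In (NOT fan OR ready) only ready is left, so ready = True.
In (NOT fan OR fog) only fog is left, so fog = True.
In (NOT fog OR NOT power) only NOT power is left, so power = False.
Set wind = True.
All clauses satisfied.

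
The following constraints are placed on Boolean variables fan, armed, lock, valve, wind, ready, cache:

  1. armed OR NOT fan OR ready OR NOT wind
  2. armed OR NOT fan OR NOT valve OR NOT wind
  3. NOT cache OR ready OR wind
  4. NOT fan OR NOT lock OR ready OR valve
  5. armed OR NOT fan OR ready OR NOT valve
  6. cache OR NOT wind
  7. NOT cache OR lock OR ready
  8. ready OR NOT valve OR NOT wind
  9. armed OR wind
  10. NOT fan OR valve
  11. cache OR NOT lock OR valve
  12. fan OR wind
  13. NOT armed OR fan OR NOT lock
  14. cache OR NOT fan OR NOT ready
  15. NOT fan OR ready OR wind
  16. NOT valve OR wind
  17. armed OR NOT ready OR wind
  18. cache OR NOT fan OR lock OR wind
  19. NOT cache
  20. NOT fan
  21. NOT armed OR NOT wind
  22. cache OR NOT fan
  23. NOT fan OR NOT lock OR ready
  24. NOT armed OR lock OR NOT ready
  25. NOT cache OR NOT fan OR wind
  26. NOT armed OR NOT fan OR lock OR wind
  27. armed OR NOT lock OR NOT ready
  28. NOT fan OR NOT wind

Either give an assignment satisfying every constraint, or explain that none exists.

No satisfying assignment exists.

Case fan = True:
  Clause (NOT fan) is falsified — contradiction.
Case fan = False:
  (fan OR wind) forces wind = True.
  (cache OR NOT wind) forces cache = True.
  Clause (NOT cache) is falsified — contradiction.
Both cases fail, so the formula is unsatisfiable.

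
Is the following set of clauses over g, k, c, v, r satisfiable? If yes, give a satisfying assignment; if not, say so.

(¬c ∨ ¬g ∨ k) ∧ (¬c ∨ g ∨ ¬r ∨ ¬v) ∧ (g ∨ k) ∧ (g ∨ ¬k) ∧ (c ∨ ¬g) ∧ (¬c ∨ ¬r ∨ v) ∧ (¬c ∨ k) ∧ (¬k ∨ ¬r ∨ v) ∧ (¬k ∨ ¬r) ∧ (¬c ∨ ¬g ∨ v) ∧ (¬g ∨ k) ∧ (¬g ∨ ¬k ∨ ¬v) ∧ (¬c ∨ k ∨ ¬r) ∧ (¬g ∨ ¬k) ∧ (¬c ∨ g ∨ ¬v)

Case k = True:
  (g ∨ ¬k) forces g = True.
  Clause (¬g ∨ ¬k) is falsified — contradiction.
Case k = False:
  (g ∨ k) forces g = True.
  Clause (¬g ∨ k) is falsified — contradiction.
Both cases fail, so the formula is unsatisfiable.

The formula is unsatisfiable.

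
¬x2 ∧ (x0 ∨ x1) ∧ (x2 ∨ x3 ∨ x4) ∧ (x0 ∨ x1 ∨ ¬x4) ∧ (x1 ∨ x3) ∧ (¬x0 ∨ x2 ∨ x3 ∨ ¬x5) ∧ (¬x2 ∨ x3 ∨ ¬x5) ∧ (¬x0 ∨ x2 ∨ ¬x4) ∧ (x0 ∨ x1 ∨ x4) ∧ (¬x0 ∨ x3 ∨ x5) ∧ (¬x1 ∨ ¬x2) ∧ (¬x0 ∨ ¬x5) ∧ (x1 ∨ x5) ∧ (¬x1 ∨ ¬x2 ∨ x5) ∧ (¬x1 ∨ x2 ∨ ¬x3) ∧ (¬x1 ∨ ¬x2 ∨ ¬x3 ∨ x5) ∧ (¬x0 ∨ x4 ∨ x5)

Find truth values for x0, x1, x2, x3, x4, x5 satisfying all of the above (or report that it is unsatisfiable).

Unit clause (¬x2) forces x2 = False.
Try x0 = True:
  (¬x0 ∨ x2 ∨ ¬x4) forces x4 = False.
  (x2 ∨ x3 ∨ x4) forces x3 = True.
  (¬x0 ∨ ¬x5) forces x5 = False.
  clause (¬x0 ∨ x4 ∨ x5) is falsified — backtrack.
So x0 = False.
  then (x0 ∨ x1) forces x1 = True.
  then (¬x1 ∨ x2 ∨ ¬x3) forces x3 = False.
  then (x2 ∨ x3 ∨ x4) forces x4 = True.
Set x5 = False.
All clauses satisfied.

x0=F, x1=T, x2=F, x3=F, x4=T, x5=F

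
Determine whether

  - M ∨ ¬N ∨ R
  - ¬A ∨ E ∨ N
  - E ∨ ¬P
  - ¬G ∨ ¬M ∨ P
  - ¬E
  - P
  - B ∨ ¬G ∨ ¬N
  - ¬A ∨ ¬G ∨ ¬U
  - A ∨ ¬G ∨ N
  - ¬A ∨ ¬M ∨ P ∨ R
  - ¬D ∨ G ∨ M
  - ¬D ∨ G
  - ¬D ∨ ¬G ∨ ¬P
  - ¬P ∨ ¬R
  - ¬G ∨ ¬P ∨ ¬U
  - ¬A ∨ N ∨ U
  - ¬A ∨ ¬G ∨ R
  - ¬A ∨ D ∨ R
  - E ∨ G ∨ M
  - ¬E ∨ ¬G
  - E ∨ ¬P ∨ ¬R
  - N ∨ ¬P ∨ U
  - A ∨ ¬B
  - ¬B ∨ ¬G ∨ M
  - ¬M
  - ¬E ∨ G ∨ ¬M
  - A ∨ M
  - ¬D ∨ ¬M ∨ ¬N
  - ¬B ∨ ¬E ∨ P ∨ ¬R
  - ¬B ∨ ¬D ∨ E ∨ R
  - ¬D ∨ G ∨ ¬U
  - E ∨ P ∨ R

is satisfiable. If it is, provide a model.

Case P = True:
  (E ∨ ¬P) forces E = True.
  Clause (¬E) is falsified — contradiction.
Case P = False:
  Clause (P) is falsified — contradiction.
Both cases fail, so the formula is unsatisfiable.

UNSATISFIABLE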